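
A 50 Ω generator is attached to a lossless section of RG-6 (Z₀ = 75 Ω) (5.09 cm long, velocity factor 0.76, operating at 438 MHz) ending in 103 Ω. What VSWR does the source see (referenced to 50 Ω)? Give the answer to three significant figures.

VSWR ≈ 1.82

λ = v/f = 0.76·c / 438 MHz = 0.521 m
βl = 2π·l/λ = 2π × 0.0978 = 35.2°
tan(βl) = 0.705
Z_in = Z_0·(Z_L + jZ_0·tanβl)/(Z_0 + jZ_L·tanβl) = 79.6 − j24.2 Ω
Γ_s = (Z_in − Z_s)/(Z_in + Z_s) = (29.6 − j24.2)/(130 − j24.2), |Γ_s| = 0.29
VSWR = (1 + |Γ_s|)/(1 − |Γ_s|)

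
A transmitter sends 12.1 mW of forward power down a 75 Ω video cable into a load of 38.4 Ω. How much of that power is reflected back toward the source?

Γ = (38.4 − 75)/(38.4 + 75) = -0.323
|Γ|² = 0.104
P_refl = |Γ|²·P_inc = 1.26 mW, P_del = (1 − |Γ|²)·P_inc = 10.8 mW

P_reflected ≈ 1.26 mW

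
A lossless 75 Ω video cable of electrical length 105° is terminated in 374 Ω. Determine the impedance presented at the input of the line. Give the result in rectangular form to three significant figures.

tan(βl) = tan(105°) = -3.73
Z_in = Z_0·(Z_L + jZ_0·tanβl)/(Z_0 + jZ_L·tanβl)
     = 75·(374 − j280)/(75 − j1400)

Z_in ≈ 16.1 + j19.2 Ω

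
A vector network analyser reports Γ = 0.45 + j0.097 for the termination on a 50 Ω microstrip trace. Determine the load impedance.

Z_L ≈ 126 + j31.1 Ω

Z_L = Z_0·(1 + Γ)/(1 − Γ) = 50·(1.45 + j0.097)/(0.55 − j0.097)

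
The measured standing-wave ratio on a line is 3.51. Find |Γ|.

|Γ| = (S − 1)/(S + 1) = (3.51 − 1)/(3.51 + 1) = 2.51/4.51

|Γ| ≈ 0.557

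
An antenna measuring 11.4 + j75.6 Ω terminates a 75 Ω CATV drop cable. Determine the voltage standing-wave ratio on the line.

VSWR ≈ 13.3

Γ = (Z_L − Z_0)/(Z_L + Z_0) = (-63.6 + j75.6)/(86.4 + j75.6)
|Γ| = 98.8/115 = 0.861
VSWR = (1 + |Γ|)/(1 − |Γ|) = 1.86/0.139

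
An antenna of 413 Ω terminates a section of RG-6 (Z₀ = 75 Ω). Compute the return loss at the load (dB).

RL ≈ 3.19 dB

Γ = (413 − 75)/(413 + 75) = 0.693
RL = −20·log₁₀|Γ| = −20·log₁₀(0.693)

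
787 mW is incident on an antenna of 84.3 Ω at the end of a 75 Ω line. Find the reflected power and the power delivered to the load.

P_reflected ≈ 2.68 mW; P_delivered ≈ 784 mW

Γ = (84.3 − 75)/(84.3 + 75) = 0.0584
|Γ|² = 0.00341
P_refl = |Γ|²·P_inc = 2.68 mW, P_del = (1 − |Γ|²)·P_inc = 784 mW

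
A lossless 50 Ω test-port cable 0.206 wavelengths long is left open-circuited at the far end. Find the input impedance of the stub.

Z_in ≈ −j14.2 Ω

βl = 2π × 0.206 = 74.2°
tan(βl) = 3.52
For an open-circuited stub, Z_in = −jZ_0·cot(βl) = −jZ_0/tan(βl)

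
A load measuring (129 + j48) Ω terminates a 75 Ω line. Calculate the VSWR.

VSWR ≈ 2.05

Γ = (Z_L − Z_0)/(Z_L + Z_0) = (54 + j48)/(204 + j48)
|Γ| = 72.2/210 = 0.345
VSWR = (1 + |Γ|)/(1 − |Γ|) = 1.34/0.655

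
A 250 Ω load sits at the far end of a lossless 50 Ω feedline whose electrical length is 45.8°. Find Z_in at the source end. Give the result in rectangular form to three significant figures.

Z_in ≈ 18.7 − j45 Ω

tan(βl) = tan(45.8°) = 1.03
Z_in = Z_0·(Z_L + jZ_0·tanβl)/(Z_0 + jZ_L·tanβl)
     = 50·(250 + j51.4)/(50 + j257)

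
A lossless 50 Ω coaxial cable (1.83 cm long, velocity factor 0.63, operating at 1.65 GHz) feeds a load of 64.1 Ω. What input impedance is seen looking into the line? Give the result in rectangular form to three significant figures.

Z_in ≈ 44 − j10 Ω

λ = v/f = 0.63·c / 1.65 GHz = 0.115 m
βl = 2π·l/λ = 2π × 0.16 = 57.5°
tan(βl) = tan(57.5°) = 1.57
Z_in = Z_0·(Z_L + jZ_0·tanβl)/(Z_0 + jZ_L·tanβl)
     = 50·(64.1 + j78.5)/(50 + j101)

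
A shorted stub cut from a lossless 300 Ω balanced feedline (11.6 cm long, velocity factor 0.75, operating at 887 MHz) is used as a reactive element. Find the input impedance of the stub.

λ = v/f = 0.75·c / 887 MHz = 0.254 m
βl = 2π·l/λ = 2π × 0.457 = 165°
tan(βl) = -0.275
For a shorted stub, Z_in = jZ_0·tan(βl)

Z_in ≈ −j82.5 Ω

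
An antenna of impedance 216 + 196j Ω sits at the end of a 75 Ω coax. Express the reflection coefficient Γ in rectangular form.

Γ = (Z_L − Z_0)/(Z_L + Z_0) = (141 + j196)/(291 + j196)

Γ ≈ 0.645 + j0.239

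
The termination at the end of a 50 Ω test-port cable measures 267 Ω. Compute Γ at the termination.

Γ = 0.685

Γ = (Z_L − Z_0)/(Z_L + Z_0) = (267 − 50)/(267 + 50) = 217/317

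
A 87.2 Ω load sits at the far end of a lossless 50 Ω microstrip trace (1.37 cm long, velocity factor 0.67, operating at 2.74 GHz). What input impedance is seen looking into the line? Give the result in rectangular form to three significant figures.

Z_in ≈ 31.9 − j13.3 Ω

λ = v/f = 0.67·c / 2.74 GHz = 0.0734 m
βl = 2π·l/λ = 2π × 0.187 = 67.2°
tan(βl) = tan(67.2°) = 2.38
Z_in = Z_0·(Z_L + jZ_0·tanβl)/(Z_0 + jZ_L·tanβl)
     = 50·(87.2 + j119)/(50 + j208)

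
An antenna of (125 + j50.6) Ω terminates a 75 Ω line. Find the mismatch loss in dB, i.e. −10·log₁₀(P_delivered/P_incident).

Γ = (50 + j50.6)/(200 + j50.6), |Γ| = 0.345
|Γ|² = 0.119, so P_del/P_inc = 1 − |Γ|² = 0.881
ML = −10·log₁₀(1 − |Γ|²)

mismatch loss ≈ 0.55 dB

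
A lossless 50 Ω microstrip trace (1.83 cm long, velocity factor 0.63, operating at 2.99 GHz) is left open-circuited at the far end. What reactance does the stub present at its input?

X_in ≈ 12.7 Ω (inductive)

λ = v/f = 0.63·c / 2.99 GHz = 0.0632 m
βl = 2π·l/λ = 2π × 0.29 = 104°
tan(βl) = -3.95
For an open-circuited stub, Z_in = −jZ_0·cot(βl) = −jZ_0/tan(βl)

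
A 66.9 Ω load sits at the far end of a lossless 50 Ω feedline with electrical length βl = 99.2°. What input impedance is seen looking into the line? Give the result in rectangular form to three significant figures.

tan(βl) = tan(99.2°) = -6.17
Z_in = Z_0·(Z_L + jZ_0·tanβl)/(Z_0 + jZ_L·tanβl)
     = 50·(66.9 − j309)/(50 − j413)

Z_in ≈ 37.8 + j3.52 Ω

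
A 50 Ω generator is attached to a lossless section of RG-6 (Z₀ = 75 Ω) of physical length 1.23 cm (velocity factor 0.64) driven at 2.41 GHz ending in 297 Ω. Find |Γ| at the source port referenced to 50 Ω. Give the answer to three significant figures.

λ = v/f = 0.64·c / 2.41 GHz = 0.0797 m
βl = 2π·l/λ = 2π × 0.154 = 55.6°
tan(βl) = 1.46
Z_in = Z_0·(Z_L + jZ_0·tanβl)/(Z_0 + jZ_L·tanβl) = 27 − j46.7 Ω
Γ_s = (Z_in − Z_s)/(Z_in + Z_s) = (-23 − j46.7)/(77 − j46.7), |Γ_s| = 0.578

|Γ| ≈ 0.578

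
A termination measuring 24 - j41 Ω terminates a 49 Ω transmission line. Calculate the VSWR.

VSWR ≈ 3.69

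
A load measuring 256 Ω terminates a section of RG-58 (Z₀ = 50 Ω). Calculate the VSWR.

VSWR ≈ 5.12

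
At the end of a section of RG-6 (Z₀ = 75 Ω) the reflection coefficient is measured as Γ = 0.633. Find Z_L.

Z_L ≈ 334 Ω

Z_L = Z_0·(1 + Γ)/(1 − Γ) = 75·(1.63)/(0.367)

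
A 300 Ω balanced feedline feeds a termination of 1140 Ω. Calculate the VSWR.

VSWR ≈ 3.8

Γ = (1140 − 300)/(1140 + 300) = 0.583
VSWR = (1 + 0.583)/(1 − 0.583)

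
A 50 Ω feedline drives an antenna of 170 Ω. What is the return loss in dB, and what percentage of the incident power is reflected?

Γ = (170 − 50)/(170 + 50) = 0.545
RL = −20·log₁₀(0.545) = 5.26 dB
P_refl/P_inc = |Γ|² = 0.298

RL ≈ 5.26 dB; 29.8% of incident power reflected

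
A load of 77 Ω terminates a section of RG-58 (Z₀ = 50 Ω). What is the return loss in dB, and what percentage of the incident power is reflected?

Γ = (77 − 50)/(77 + 50) = 0.213
RL = −20·log₁₀(0.213) = 13.4 dB
P_refl/P_inc = |Γ|² = 0.0452

RL ≈ 13.4 dB; 4.52% of incident power reflected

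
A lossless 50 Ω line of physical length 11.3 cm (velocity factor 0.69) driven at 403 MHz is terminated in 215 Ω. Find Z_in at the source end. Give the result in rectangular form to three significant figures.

λ = v/f = 0.69·c / 403 MHz = 0.514 m
βl = 2π·l/λ = 2π × 0.22 = 79.2°
tan(βl) = tan(79.2°) = 5.24
Z_in = Z_0·(Z_L + jZ_0·tanβl)/(Z_0 + jZ_L·tanβl)
     = 50·(215 + j262)/(50 + j1130)

Z_in ≈ 12 − j9.01 Ω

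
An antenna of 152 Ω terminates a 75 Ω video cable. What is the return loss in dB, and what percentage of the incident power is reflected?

Γ = (152 − 75)/(152 + 75) = 0.339
RL = −20·log₁₀(0.339) = 9.39 dB
P_refl/P_inc = |Γ|² = 0.115

RL ≈ 9.39 dB; 11.5% of incident power reflected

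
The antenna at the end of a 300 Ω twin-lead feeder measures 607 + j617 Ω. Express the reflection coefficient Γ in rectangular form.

Γ ≈ 0.548 + j0.308

Γ = (Z_L − Z_0)/(Z_L + Z_0) = (307 + j617)/(907 + j617)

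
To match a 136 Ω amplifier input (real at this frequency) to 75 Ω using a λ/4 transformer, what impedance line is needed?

Z_qwt ≈ 101 Ω

Z_qwt = √(Z_0·R_L) = √(75 × 136) = √10200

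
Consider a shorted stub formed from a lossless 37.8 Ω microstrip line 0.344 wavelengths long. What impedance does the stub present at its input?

βl = 2π × 0.344 = 124°
tan(βl) = -1.49
For a shorted stub, Z_in = jZ_0·tan(βl)

Z_in ≈ −j56.4 Ω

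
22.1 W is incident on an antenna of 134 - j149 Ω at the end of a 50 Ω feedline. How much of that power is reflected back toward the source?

P_reflected ≈ 11.5 W

|Γ| = |(84 − j149)/(184 − j149)| = 0.722
|Γ|² = 0.522
P_refl = |Γ|²·P_inc = 11.5 W, P_del = (1 − |Γ|²)·P_inc = 10.6 W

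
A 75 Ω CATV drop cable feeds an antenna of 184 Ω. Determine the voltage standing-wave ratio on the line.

VSWR ≈ 2.45

For a purely resistive load, VSWR = R_L/Z_0 or Z_0/R_L (whichever > 1) = 184/75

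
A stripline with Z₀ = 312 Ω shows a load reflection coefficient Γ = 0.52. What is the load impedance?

Z_L = Z_0·(1 + Γ)/(1 − Γ) = 312·(1.52)/(0.48)

Z_L ≈ 988 Ω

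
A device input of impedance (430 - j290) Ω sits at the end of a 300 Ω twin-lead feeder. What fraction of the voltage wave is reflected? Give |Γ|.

|Γ| ≈ 0.405

Γ = (Z_L − Z_0)/(Z_L + Z_0) = (130 − j290)/(730 − j290)
|Γ| = 318/785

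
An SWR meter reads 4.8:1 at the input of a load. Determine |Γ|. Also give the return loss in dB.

|Γ| = (S − 1)/(S + 1) = (4.8 − 1)/(4.8 + 1) = 3.8/5.8
RL = −20·log₁₀|Γ| = −20·log₁₀(0.655)

|Γ| ≈ 0.655; return loss ≈ 3.67 dB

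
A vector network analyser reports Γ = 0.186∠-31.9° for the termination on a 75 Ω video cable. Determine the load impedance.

Z_L ≈ 101 − j20.5 Ω

Z_L = Z_0·(1 + Γ)/(1 − Γ) = 75·(1.16 − j0.0983)/(0.842 + j0.0983)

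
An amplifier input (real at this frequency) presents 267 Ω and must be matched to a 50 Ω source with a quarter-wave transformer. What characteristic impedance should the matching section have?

Z_qwt ≈ 116 Ω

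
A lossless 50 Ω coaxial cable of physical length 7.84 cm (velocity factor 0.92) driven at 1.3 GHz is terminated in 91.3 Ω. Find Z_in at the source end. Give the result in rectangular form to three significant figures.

λ = v/f = 0.92·c / 1.3 GHz = 0.212 m
βl = 2π·l/λ = 2π × 0.369 = 133°
tan(βl) = tan(133°) = -1.07
Z_in = Z_0·(Z_L + jZ_0·tanβl)/(Z_0 + jZ_L·tanβl)
     = 50·(91.3 − j53.7)/(50 − j98.1)

Z_in ≈ 40.6 + j25.9 Ω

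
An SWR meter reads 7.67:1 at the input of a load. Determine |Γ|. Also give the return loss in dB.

|Γ| = (S − 1)/(S + 1) = (7.67 − 1)/(7.67 + 1) = 6.67/8.67
RL = −20·log₁₀|Γ| = −20·log₁₀(0.769)

|Γ| ≈ 0.769; return loss ≈ 2.28 dB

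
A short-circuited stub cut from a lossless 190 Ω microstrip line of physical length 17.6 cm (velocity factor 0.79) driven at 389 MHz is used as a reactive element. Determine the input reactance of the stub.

X_in ≈ -762 Ω (capacitive)

λ = v/f = 0.79·c / 389 MHz = 0.609 m
βl = 2π·l/λ = 2π × 0.289 = 104°
tan(βl) = -4.01
For a short-circuited stub, Z_in = jZ_0·tan(βl)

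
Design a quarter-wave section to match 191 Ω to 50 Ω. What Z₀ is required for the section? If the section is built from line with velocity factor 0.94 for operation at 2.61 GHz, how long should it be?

Z_qwt = √(Z_0·R_L) = √(50 × 191) = √9550
λ = 0.94·c/f = 0.108 m, so l = λ/4 = 0.027 m

Z_qwt ≈ 97.7 Ω; length ≈ 2.7 cm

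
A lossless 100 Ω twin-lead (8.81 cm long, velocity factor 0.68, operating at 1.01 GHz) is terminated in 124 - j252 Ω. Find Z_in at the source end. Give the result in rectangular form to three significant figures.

λ = v/f = 0.68·c / 1.01 GHz = 0.202 m
βl = 2π·l/λ = 2π × 0.436 = 157°
tan(βl) = tan(157°) = -0.424
Z_in = Z_0·(Z_L + jZ_0·tanβl)/(Z_0 + jZ_L·tanβl)
     = 100·(124 − j294)/(-6.84 − j52.6)

Z_in ≈ 521 + j304 Ω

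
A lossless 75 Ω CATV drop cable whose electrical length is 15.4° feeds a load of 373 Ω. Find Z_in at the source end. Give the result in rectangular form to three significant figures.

Z_in ≈ 140 − j170 Ω

tan(βl) = tan(15.4°) = 0.275
Z_in = Z_0·(Z_L + jZ_0·tanβl)/(Z_0 + jZ_L·tanβl)
     = 75·(373 + j20.7)/(75 + j103)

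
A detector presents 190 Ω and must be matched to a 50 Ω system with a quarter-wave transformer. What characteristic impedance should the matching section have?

Z_qwt ≈ 97.5 Ω

Z_qwt = √(Z_0·R_L) = √(50 × 190) = √9500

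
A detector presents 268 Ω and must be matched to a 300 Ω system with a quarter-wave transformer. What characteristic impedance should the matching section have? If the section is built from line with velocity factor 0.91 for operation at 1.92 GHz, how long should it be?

Z_qwt ≈ 284 Ω; length ≈ 3.55 cm

Z_qwt = √(Z_0·R_L) = √(300 × 268) = √80400
λ = 0.91·c/f = 0.142 m, so l = λ/4 = 0.0355 m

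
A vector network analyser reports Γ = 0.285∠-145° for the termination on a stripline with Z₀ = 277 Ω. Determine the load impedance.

Z_L ≈ 164 − j58.5 Ω

Z_L = Z_0·(1 + Γ)/(1 − Γ) = 277·(0.767 − j0.163)/(1.23 + j0.163)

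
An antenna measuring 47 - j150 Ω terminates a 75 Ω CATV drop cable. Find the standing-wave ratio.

VSWR ≈ 8.49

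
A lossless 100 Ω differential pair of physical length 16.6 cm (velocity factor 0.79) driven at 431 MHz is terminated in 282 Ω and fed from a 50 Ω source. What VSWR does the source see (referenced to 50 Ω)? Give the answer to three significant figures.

λ = v/f = 0.79·c / 431 MHz = 0.55 m
βl = 2π·l/λ = 2π × 0.302 = 109°
tan(βl) = -2.96
Z_in = Z_0·(Z_L + jZ_0·tanβl)/(Z_0 + jZ_L·tanβl) = 39 + j29.1 Ω
Γ_s = (Z_in − Z_s)/(Z_in + Z_s) = (-11 + j29.1)/(89 + j29.1), |Γ_s| = 0.333
VSWR = (1 + |Γ_s|)/(1 − |Γ_s|)

VSWR ≈ 2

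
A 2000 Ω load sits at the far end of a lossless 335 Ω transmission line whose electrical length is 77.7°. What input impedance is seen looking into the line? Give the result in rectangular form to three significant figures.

tan(βl) = tan(77.7°) = 4.59
Z_in = Z_0·(Z_L + jZ_0·tanβl)/(Z_0 + jZ_L·tanβl)
     = 335·(2000 + j1540)/(335 + j9170)

Z_in ≈ 58.7 − j70.9 Ω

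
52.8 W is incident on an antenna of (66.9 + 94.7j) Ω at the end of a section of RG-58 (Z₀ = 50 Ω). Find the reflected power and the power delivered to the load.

|Γ| = |(16.9 + j94.7)/(116.9 + j94.7)| = 0.639
|Γ|² = 0.409
P_refl = |Γ|²·P_inc = 21.6 W, P_del = (1 − |Γ|²)·P_inc = 31.2 W

P_reflected ≈ 21.6 W; P_delivered ≈ 31.2 W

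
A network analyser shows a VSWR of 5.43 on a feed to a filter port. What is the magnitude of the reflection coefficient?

|Γ| = (S − 1)/(S + 1) = (5.43 − 1)/(5.43 + 1) = 4.43/6.43

|Γ| ≈ 0.689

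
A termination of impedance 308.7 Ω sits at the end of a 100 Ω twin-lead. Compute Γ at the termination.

Γ = 0.511

Γ = (Z_L − Z_0)/(Z_L + Z_0) = (308.7 − 100)/(308.7 + 100) = 208.7/408.7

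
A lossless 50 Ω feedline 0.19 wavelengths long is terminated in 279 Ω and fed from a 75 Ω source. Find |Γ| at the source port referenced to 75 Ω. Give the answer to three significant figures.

βl = 2π × 0.19 = 68.4°
tan(βl) = 2.53
Z_in = Z_0·(Z_L + jZ_0·tanβl)/(Z_0 + jZ_L·tanβl) = 10.3 − j19.1 Ω
Γ_s = (Z_in − Z_s)/(Z_in + Z_s) = (-64.7 − j19.1)/(85.3 − j19.1), |Γ_s| = 0.771

|Γ| ≈ 0.771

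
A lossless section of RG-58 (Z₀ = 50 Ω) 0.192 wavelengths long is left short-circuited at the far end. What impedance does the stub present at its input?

βl = 2π × 0.192 = 69.1°
tan(βl) = 2.62
For a short-circuited stub, Z_in = jZ_0·tan(βl)

Z_in ≈ +j131 Ω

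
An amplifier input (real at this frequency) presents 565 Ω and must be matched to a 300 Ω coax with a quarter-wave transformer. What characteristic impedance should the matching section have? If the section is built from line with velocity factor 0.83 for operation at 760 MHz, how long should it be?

Z_qwt = √(Z_0·R_L) = √(300 × 565) = √169500
λ = 0.83·c/f = 0.328 m, so l = λ/4 = 0.0819 m

Z_qwt ≈ 412 Ω; length ≈ 8.19 cm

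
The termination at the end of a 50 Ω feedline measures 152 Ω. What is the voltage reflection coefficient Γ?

Γ = (Z_L − Z_0)/(Z_L + Z_0) = (152 − 50)/(152 + 50) = 102/202

Γ = 0.505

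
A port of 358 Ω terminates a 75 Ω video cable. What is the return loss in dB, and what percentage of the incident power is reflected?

Γ = (358 − 75)/(358 + 75) = 0.654
RL = −20·log₁₀(0.654) = 3.69 dB
P_refl/P_inc = |Γ|² = 0.427

RL ≈ 3.69 dB; 42.7% of incident power reflected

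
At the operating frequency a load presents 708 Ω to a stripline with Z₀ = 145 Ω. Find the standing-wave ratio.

Γ = (708 − 145)/(708 + 145) = 0.66
VSWR = (1 + 0.66)/(1 − 0.66)

VSWR ≈ 4.88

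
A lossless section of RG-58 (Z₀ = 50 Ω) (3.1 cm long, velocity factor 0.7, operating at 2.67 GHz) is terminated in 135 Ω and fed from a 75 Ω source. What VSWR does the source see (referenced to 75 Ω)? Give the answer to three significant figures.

VSWR ≈ 2.73

λ = v/f = 0.7·c / 2.67 GHz = 0.0787 m
βl = 2π·l/λ = 2π × 0.394 = 142°
tan(βl) = -0.784
Z_in = Z_0·(Z_L + jZ_0·tanβl)/(Z_0 + jZ_L·tanβl) = 39.8 + j45 Ω
Γ_s = (Z_in − Z_s)/(Z_in + Z_s) = (-35.2 + j45)/(115 + j45), |Γ_s| = 0.464
VSWR = (1 + |Γ_s|)/(1 − |Γ_s|)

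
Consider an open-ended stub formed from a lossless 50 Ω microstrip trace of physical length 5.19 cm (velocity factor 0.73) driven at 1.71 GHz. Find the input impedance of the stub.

Z_in ≈ +j73.8 Ω

λ = v/f = 0.73·c / 1.71 GHz = 0.128 m
βl = 2π·l/λ = 2π × 0.405 = 146°
tan(βl) = -0.677
For an open-ended stub, Z_in = −jZ_0·cot(βl) = −jZ_0/tan(βl)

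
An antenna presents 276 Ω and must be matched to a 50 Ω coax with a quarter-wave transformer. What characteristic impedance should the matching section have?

Z_qwt ≈ 117 Ω

Z_qwt = √(Z_0·R_L) = √(50 × 276) = √13800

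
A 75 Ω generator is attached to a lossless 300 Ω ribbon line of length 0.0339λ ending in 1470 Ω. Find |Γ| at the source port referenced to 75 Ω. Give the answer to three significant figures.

|Γ| ≈ 0.899

βl = 2π × 0.0339 = 12.2°
tan(βl) = 0.216
Z_in = Z_0·(Z_L + jZ_0·tanβl)/(Z_0 + jZ_L·tanβl) = 725 − j703 Ω
Γ_s = (Z_in − Z_s)/(Z_in + Z_s) = (650 − j703)/(800 − j703), |Γ_s| = 0.899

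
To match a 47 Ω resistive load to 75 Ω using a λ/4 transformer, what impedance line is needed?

Z_qwt ≈ 59.4 Ω

Z_qwt = √(Z_0·R_L) = √(75 × 47) = √3525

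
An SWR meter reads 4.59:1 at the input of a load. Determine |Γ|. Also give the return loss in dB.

|Γ| ≈ 0.642; return loss ≈ 3.85 dB

|Γ| = (S − 1)/(S + 1) = (4.59 − 1)/(4.59 + 1) = 3.59/5.59
RL = −20·log₁₀|Γ| = −20·log₁₀(0.642)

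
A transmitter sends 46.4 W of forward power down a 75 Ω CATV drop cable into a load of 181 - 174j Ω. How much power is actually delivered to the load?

P_delivered ≈ 26.3 W

|Γ| = |(106 − j174)/(256 − j174)| = 0.658
|Γ|² = 0.433
P_refl = |Γ|²·P_inc = 20.1 W, P_del = (1 − |Γ|²)·P_inc = 26.3 W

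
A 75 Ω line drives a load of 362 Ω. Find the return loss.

Γ = (362 − 75)/(362 + 75) = 0.657
RL = −20·log₁₀|Γ| = −20·log₁₀(0.657)

RL ≈ 3.65 dB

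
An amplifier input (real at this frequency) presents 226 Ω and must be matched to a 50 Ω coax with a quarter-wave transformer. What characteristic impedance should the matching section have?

Z_qwt = √(Z_0·R_L) = √(50 × 226) = √11300

Z_qwt ≈ 106 Ω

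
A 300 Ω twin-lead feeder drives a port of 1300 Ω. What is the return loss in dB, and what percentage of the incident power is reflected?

RL ≈ 4.08 dB; 39.1% of incident power reflected

Γ = (1300 − 300)/(1300 + 300) = 0.625
RL = −20·log₁₀(0.625) = 4.08 dB
P_refl/P_inc = |Γ|² = 0.391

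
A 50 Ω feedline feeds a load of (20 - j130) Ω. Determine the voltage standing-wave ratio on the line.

VSWR ≈ 19.7

Γ = (Z_L − Z_0)/(Z_L + Z_0) = (-30 − j130)/(70 − j130)
|Γ| = 133/148 = 0.904
VSWR = (1 + |Γ|)/(1 − |Γ|) = 1.9/0.0964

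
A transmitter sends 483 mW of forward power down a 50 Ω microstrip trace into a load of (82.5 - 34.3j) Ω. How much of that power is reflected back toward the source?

|Γ| = |(32.5 − j34.3)/(132.5 − j34.3)| = 0.345
|Γ|² = 0.119
P_refl = |Γ|²·P_inc = 57.6 mW, P_del = (1 − |Γ|²)·P_inc = 425 mW

P_reflected ≈ 57.6 mW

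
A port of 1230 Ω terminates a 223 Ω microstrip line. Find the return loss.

RL ≈ 3.18 dB

Γ = (1230 − 223)/(1230 + 223) = 0.693
RL = −20·log₁₀|Γ| = −20·log₁₀(0.693)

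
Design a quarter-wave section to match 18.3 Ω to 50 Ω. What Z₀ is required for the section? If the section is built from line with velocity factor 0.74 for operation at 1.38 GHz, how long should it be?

Z_qwt ≈ 30.2 Ω; length ≈ 4.02 cm

Z_qwt = √(Z_0·R_L) = √(50 × 18.3) = √915
λ = 0.74·c/f = 0.161 m, so l = λ/4 = 0.0402 m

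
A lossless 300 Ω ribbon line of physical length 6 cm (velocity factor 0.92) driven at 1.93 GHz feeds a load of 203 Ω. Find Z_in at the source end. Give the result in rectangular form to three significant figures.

λ = v/f = 0.92·c / 1.93 GHz = 0.143 m
βl = 2π·l/λ = 2π × 0.42 = 151°
tan(βl) = tan(151°) = -0.553
Z_in = Z_0·(Z_L + jZ_0·tanβl)/(Z_0 + jZ_L·tanβl)
     = 300·(203 − j166)/(300 − j112)

Z_in ≈ 233 − j78.9 Ω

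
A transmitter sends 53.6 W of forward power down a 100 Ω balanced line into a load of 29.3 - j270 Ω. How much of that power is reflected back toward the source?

|Γ| = |(-70.7 − j270)/(129.3 − j270)| = 0.932
|Γ|² = 0.869
P_refl = |Γ|²·P_inc = 46.6 W, P_del = (1 − |Γ|²)·P_inc = 7.01 W

P_reflected ≈ 46.6 W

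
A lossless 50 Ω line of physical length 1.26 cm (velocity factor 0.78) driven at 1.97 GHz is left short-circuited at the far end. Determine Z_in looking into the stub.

Z_in ≈ +j39.3 Ω

λ = v/f = 0.78·c / 1.97 GHz = 0.119 m
βl = 2π·l/λ = 2π × 0.106 = 38.2°
tan(βl) = 0.787
For a short-circuited stub, Z_in = jZ_0·tan(βl)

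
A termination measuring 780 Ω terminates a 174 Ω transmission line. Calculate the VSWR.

Γ = (780 − 174)/(780 + 174) = 0.635
VSWR = (1 + 0.635)/(1 − 0.635)

VSWR ≈ 4.48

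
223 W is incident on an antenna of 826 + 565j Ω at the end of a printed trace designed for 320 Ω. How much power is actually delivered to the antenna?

P_delivered ≈ 144 W

|Γ| = |(506 + j565)/(1146 + j565)| = 0.594
|Γ|² = 0.352
P_refl = |Γ|²·P_inc = 78.6 W, P_del = (1 − |Γ|²)·P_inc = 144 W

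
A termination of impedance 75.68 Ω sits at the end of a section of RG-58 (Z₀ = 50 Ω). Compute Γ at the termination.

Γ = (Z_L − Z_0)/(Z_L + Z_0) = (75.68 − 50)/(75.68 + 50) = 25.68/125.7

Γ = 0.204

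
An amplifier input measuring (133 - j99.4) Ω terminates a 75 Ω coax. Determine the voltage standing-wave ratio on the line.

Γ = (Z_L − Z_0)/(Z_L + Z_0) = (58 − j99.4)/(208 − j99.4)
|Γ| = 115/231 = 0.499
VSWR = (1 + |Γ|)/(1 − |Γ|) = 1.5/0.501

VSWR ≈ 2.99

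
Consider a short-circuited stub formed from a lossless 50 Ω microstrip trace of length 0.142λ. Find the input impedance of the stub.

βl = 2π × 0.142 = 51.1°
tan(βl) = 1.24
For a short-circuited stub, Z_in = jZ_0·tan(βl)

Z_in ≈ +j62 Ω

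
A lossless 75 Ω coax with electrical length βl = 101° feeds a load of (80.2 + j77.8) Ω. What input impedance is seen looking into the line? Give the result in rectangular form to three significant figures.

Z_in ≈ 31.3 − j21.5 Ω

tan(βl) = tan(101°) = -5.14
Z_in = Z_0·(Z_L + jZ_0·tanβl)/(Z_0 + jZ_L·tanβl)
     = 75·(80.2 − j308)/(475 − j413)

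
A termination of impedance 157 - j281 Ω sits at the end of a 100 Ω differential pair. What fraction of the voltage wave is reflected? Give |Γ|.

|Γ| ≈ 0.753

Γ = (Z_L − Z_0)/(Z_L + Z_0) = (57 − j281)/(257 − j281)
|Γ| = 287/381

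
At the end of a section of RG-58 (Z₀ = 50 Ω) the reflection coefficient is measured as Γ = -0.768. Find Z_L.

Z_L = Z_0·(1 + Γ)/(1 − Γ) = 50·(0.232)/(1.77)

Z_L ≈ 6.56 Ω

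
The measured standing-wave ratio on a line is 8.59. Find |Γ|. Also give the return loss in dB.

|Γ| ≈ 0.791; return loss ≈ 2.03 dB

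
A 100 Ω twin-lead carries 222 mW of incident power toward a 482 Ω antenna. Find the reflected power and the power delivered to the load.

Γ = (482 − 100)/(482 + 100) = 0.656
|Γ|² = 0.431
P_refl = |Γ|²·P_inc = 95.6 mW, P_del = (1 − |Γ|²)·P_inc = 126 mW

P_reflected ≈ 95.6 mW; P_delivered ≈ 126 mW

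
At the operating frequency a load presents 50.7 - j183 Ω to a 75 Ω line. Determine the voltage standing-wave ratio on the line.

VSWR ≈ 10.9

Γ = (Z_L − Z_0)/(Z_L + Z_0) = (-24.3 − j183)/(125.7 − j183)
|Γ| = 185/222 = 0.832
VSWR = (1 + |Γ|)/(1 − |Γ|) = 1.83/0.168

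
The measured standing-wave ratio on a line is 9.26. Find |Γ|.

|Γ| = (S − 1)/(S + 1) = (9.26 − 1)/(9.26 + 1) = 8.26/10.3

|Γ| ≈ 0.805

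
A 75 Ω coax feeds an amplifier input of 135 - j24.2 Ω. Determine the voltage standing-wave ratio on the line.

VSWR ≈ 1.88

Γ = (Z_L − Z_0)/(Z_L + Z_0) = (60 − j24.2)/(210 − j24.2)
|Γ| = 64.7/211 = 0.306
VSWR = (1 + |Γ|)/(1 − |Γ|) = 1.31/0.694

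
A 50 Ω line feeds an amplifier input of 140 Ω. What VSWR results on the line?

VSWR ≈ 2.8

For a purely resistive load, VSWR = R_L/Z_0 or Z_0/R_L (whichever > 1) = 140/50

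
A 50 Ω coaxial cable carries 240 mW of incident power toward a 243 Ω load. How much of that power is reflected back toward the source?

P_reflected ≈ 104 mW

Γ = (243 − 50)/(243 + 50) = 0.659
|Γ|² = 0.434
P_refl = |Γ|²·P_inc = 104 mW, P_del = (1 − |Γ|²)·P_inc = 136 mW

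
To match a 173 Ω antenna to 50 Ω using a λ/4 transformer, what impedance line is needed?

Z_qwt = √(Z_0·R_L) = √(50 × 173) = √8650

Z_qwt ≈ 93 Ω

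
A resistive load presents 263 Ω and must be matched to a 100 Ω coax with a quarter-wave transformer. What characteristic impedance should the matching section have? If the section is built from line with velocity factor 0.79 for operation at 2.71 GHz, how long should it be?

Z_qwt = √(Z_0·R_L) = √(100 × 263) = √26300
λ = 0.79·c/f = 0.0875 m, so l = λ/4 = 0.0219 m

Z_qwt ≈ 162 Ω; length ≈ 2.19 cm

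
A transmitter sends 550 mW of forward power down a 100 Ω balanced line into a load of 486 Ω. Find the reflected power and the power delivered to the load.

Γ = (486 − 100)/(486 + 100) = 0.659
|Γ|² = 0.434
P_refl = |Γ|²·P_inc = 239 mW, P_del = (1 − |Γ|²)·P_inc = 311 mW

P_reflected ≈ 239 mW; P_delivered ≈ 311 mW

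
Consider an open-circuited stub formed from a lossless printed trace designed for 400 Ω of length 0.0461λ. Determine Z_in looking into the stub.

Z_in ≈ −j1340 Ω

βl = 2π × 0.0461 = 16.6°
tan(βl) = 0.298
For an open-circuited stub, Z_in = −jZ_0·cot(βl) = −jZ_0/tan(βl)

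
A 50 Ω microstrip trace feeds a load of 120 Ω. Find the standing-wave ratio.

VSWR ≈ 2.4

For a purely resistive load, VSWR = R_L/Z_0 or Z_0/R_L (whichever > 1) = 120/50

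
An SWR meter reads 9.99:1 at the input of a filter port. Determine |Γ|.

|Γ| ≈ 0.818

|Γ| = (S − 1)/(S + 1) = (9.99 − 1)/(9.99 + 1) = 8.99/11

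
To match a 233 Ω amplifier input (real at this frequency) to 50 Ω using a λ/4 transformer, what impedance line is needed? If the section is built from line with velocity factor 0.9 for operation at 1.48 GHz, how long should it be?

Z_qwt ≈ 108 Ω; length ≈ 4.56 cm

Z_qwt = √(Z_0·R_L) = √(50 × 233) = √11650
λ = 0.9·c/f = 0.182 m, so l = λ/4 = 0.0456 m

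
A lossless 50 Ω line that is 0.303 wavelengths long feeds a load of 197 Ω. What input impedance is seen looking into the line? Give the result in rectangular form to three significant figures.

Z_in ≈ 14.1 + j16.1 Ω

βl = 2π × 0.303 = 109°
tan(βl) = tan(109°) = -2.89
Z_in = Z_0·(Z_L + jZ_0·tanβl)/(Z_0 + jZ_L·tanβl)
     = 50·(197 − j145)/(50 − j570)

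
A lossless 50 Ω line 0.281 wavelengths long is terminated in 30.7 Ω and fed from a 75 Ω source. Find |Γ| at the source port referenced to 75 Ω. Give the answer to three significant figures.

|Γ| ≈ 0.0976

βl = 2π × 0.281 = 101°
tan(βl) = -5.07
Z_in = Z_0·(Z_L + jZ_0·tanβl)/(Z_0 + jZ_L·tanβl) = 76.7 − j14.8 Ω
Γ_s = (Z_in − Z_s)/(Z_in + Z_s) = (1.69 − j14.8)/(152 − j14.8), |Γ_s| = 0.0976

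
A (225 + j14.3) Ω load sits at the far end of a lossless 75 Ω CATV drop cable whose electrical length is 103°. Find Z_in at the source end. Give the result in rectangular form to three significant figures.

tan(βl) = tan(103°) = -4.33
Z_in = Z_0·(Z_L + jZ_0·tanβl)/(Z_0 + jZ_L·tanβl)
     = 75·(225 − j311)/(137 − j975)

Z_in ≈ 25.8 + j13.7 Ω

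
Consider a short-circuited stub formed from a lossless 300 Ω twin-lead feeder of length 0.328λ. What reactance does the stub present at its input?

X_in ≈ -562 Ω (capacitive)

βl = 2π × 0.328 = 118°
tan(βl) = -1.87
For a short-circuited stub, Z_in = jZ_0·tan(βl)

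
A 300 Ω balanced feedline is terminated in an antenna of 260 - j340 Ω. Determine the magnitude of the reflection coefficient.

|Γ| ≈ 0.523

Γ = (Z_L − Z_0)/(Z_L + Z_0) = (-40 − j340)/(560 − j340)
|Γ| = 342/655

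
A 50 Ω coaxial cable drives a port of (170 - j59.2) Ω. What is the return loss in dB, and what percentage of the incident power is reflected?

RL ≈ 4.62 dB; 34.5% of incident power reflected

Γ = (120 − j59.2)/(220 − j59.2), |Γ| = 0.587
RL = −20·log₁₀(0.587) = 4.62 dB
P_refl/P_inc = |Γ|² = 0.345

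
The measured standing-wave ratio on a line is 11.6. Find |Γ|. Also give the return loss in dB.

|Γ| = (S − 1)/(S + 1) = (11.6 − 1)/(11.6 + 1) = 10.6/12.6
RL = −20·log₁₀|Γ| = −20·log₁₀(0.841)

|Γ| ≈ 0.841; return loss ≈ 1.5 dB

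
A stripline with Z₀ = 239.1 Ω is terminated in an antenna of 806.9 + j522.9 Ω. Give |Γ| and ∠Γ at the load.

Γ = (Z_L − Z_0)/(Z_L + Z_0) = (567.8 + j522.9)/(1046 + j522.9)
|Γ| = 772/1170 = 0.66

Γ ≈ 0.66 ∠ 16.1°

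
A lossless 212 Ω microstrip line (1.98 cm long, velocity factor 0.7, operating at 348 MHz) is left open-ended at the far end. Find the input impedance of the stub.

λ = v/f = 0.7·c / 348 MHz = 0.603 m
βl = 2π·l/λ = 2π × 0.0328 = 11.8°
tan(βl) = 0.209
For an open-ended stub, Z_in = −jZ_0·cot(βl) = −jZ_0/tan(βl)

Z_in ≈ −j1010 Ω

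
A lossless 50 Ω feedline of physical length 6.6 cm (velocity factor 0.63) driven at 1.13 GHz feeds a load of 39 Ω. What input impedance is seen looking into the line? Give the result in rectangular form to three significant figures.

λ = v/f = 0.63·c / 1.13 GHz = 0.167 m
βl = 2π·l/λ = 2π × 0.395 = 142°
tan(βl) = tan(142°) = -0.78
Z_in = Z_0·(Z_L + jZ_0·tanβl)/(Z_0 + jZ_L·tanβl)
     = 50·(39 − j39)/(50 − j30.4)

Z_in ≈ 45.8 − j11.1 Ω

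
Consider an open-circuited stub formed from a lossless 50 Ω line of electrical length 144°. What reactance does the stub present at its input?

X_in ≈ 68.8 Ω (inductive)

tan(βl) = -0.727
For an open-circuited stub, Z_in = −jZ_0·cot(βl) = −jZ_0/tan(βl)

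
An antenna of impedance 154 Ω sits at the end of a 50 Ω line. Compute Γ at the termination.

Γ = 0.51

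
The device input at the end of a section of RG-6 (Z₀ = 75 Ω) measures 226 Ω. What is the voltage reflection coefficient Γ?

Γ = 0.502

Γ = (Z_L − Z_0)/(Z_L + Z_0) = (226 − 75)/(226 + 75) = 151/301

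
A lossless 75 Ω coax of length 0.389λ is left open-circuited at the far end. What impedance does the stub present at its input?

Z_in ≈ +j89.5 Ω

βl = 2π × 0.389 = 140°
tan(βl) = -0.838
For an open-circuited stub, Z_in = −jZ_0·cot(βl) = −jZ_0/tan(βl)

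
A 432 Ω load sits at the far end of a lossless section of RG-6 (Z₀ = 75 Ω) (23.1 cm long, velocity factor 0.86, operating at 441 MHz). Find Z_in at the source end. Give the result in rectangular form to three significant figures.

Z_in ≈ 32.9 + j89.1 Ω

λ = v/f = 0.86·c / 441 MHz = 0.585 m
βl = 2π·l/λ = 2π × 0.395 = 142°
tan(βl) = tan(142°) = -0.777
Z_in = Z_0·(Z_L + jZ_0·tanβl)/(Z_0 + jZ_L·tanβl)
     = 75·(432 − j58.3)/(75 − j336)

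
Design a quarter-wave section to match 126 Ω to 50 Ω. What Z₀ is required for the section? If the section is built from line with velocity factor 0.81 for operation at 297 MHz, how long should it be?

Z_qwt ≈ 79.4 Ω; length ≈ 20.5 cm

Z_qwt = √(Z_0·R_L) = √(50 × 126) = √6300
λ = 0.81·c/f = 0.818 m, so l = λ/4 = 0.205 m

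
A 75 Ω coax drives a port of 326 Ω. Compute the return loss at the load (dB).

RL ≈ 4.07 dB

Γ = (326 − 75)/(326 + 75) = 0.626
RL = −20·log₁₀|Γ| = −20·log₁₀(0.626)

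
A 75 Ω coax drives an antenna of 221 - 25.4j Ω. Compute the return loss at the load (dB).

Γ = (146 − j25.4)/(296 − j25.4), |Γ| = 0.499
RL = −20·log₁₀|Γ| = −20·log₁₀(0.499)

RL ≈ 6.04 dB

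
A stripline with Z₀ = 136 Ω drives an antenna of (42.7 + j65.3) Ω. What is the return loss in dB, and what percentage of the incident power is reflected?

Γ = (-93.3 + j65.3)/(178.7 + j65.3), |Γ| = 0.599
RL = −20·log₁₀(0.599) = 4.46 dB
P_refl/P_inc = |Γ|² = 0.358

RL ≈ 4.46 dB; 35.8% of incident power reflected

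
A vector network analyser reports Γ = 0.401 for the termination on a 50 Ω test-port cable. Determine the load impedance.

Z_L ≈ 117 Ω

Z_L = Z_0·(1 + Γ)/(1 − Γ) = 50·(1.4)/(0.599)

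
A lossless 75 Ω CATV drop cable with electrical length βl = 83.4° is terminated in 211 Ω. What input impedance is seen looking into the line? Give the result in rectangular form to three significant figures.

tan(βl) = tan(83.4°) = 8.64
Z_in = Z_0·(Z_L + jZ_0·tanβl)/(Z_0 + jZ_L·tanβl)
     = 75·(211 + j648)/(75 + j1820)

Z_in ≈ 27 − j7.57 Ω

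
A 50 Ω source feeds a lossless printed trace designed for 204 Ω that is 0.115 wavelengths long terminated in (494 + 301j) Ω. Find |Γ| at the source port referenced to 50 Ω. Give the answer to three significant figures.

βl = 2π × 0.115 = 41.4°
tan(βl) = 0.882
Z_in = Z_0·(Z_L + jZ_0·tanβl)/(Z_0 + jZ_L·tanβl) = 189 − j258 Ω
Γ_s = (Z_in − Z_s)/(Z_in + Z_s) = (139 − j258)/(239 − j258), |Γ_s| = 0.833

|Γ| ≈ 0.833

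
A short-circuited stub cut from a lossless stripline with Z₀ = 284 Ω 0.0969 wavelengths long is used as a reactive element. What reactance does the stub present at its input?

βl = 2π × 0.0969 = 34.9°
tan(βl) = 0.697
For a short-circuited stub, Z_in = jZ_0·tan(βl)

X_in ≈ 198 Ω (inductive)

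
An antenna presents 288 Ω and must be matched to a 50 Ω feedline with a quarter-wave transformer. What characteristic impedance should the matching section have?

Z_qwt ≈ 120 Ω

Z_qwt = √(Z_0·R_L) = √(50 × 288) = √14400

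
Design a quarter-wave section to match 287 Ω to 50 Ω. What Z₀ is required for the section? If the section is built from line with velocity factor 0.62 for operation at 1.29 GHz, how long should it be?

Z_qwt ≈ 120 Ω; length ≈ 3.6 cm

Z_qwt = √(Z_0·R_L) = √(50 × 287) = √14350
λ = 0.62·c/f = 0.144 m, so l = λ/4 = 0.036 m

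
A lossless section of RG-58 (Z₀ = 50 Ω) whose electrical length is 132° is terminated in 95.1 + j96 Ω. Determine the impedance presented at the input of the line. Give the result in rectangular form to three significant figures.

Z_in ≈ 14.9 + j23 Ω

tan(βl) = tan(132°) = -1.11
Z_in = Z_0·(Z_L + jZ_0·tanβl)/(Z_0 + jZ_L·tanβl)
     = 50·(95.1 + j40.5)/(157 − j106)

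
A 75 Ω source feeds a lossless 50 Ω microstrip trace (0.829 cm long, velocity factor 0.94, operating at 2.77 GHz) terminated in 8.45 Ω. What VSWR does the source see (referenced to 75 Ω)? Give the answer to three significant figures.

λ = v/f = 0.94·c / 2.77 GHz = 0.102 m
βl = 2π·l/λ = 2π × 0.0814 = 29.3°
tan(βl) = 0.562
Z_in = Z_0·(Z_L + jZ_0·tanβl)/(Z_0 + jZ_L·tanβl) = 11 + j27 Ω
Γ_s = (Z_in − Z_s)/(Z_in + Z_s) = (-64 + j27)/(86 + j27), |Γ_s| = 0.77
VSWR = (1 + |Γ_s|)/(1 − |Γ_s|)

VSWR ≈ 7.71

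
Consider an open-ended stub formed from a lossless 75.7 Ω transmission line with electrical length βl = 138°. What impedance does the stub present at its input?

tan(βl) = -0.9
For an open-ended stub, Z_in = −jZ_0·cot(βl) = −jZ_0/tan(βl)

Z_in ≈ +j84.1 Ω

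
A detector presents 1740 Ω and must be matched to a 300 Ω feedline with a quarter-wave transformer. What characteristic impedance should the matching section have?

Z_qwt = √(Z_0·R_L) = √(300 × 1740) = √522000

Z_qwt ≈ 722 Ω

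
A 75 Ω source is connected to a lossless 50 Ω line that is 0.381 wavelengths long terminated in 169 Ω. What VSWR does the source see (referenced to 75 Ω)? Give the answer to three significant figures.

VSWR ≈ 3.61

βl = 2π × 0.381 = 137°
tan(βl) = -0.927
Z_in = Z_0·(Z_L + jZ_0·tanβl)/(Z_0 + jZ_L·tanβl) = 29 + j44.7 Ω
Γ_s = (Z_in − Z_s)/(Z_in + Z_s) = (-46 + j44.7)/(104 + j44.7), |Γ_s| = 0.566
VSWR = (1 + |Γ_s|)/(1 − |Γ_s|)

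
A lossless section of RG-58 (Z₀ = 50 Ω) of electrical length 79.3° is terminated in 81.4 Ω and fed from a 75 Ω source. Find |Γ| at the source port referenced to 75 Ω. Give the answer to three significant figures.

|Γ| ≈ 0.413

tan(βl) = 5.29
Z_in = Z_0·(Z_L + jZ_0·tanβl)/(Z_0 + jZ_L·tanβl) = 31.4 − j5.8 Ω
Γ_s = (Z_in − Z_s)/(Z_in + Z_s) = (-43.6 − j5.8)/(106 − j5.8), |Γ_s| = 0.413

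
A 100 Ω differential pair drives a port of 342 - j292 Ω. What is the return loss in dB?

Γ = (242 − j292)/(442 − j292), |Γ| = 0.716
RL = −20·log₁₀|Γ| = −20·log₁₀(0.716)

RL ≈ 2.9 dB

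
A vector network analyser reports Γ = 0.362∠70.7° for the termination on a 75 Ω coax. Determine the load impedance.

Z_L ≈ 73.1 + j57.5 Ω

Z_L = Z_0·(1 + Γ)/(1 − Γ) = 75·(1.12 + j0.342)/(0.88 − j0.342)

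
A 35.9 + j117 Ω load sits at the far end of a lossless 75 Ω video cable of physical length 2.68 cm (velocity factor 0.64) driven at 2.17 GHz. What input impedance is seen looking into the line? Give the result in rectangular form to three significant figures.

Z_in ≈ 10.4 − j15.6 Ω

λ = v/f = 0.64·c / 2.17 GHz = 0.0885 m
βl = 2π·l/λ = 2π × 0.303 = 109°
tan(βl) = tan(109°) = -2.9
Z_in = Z_0·(Z_L + jZ_0·tanβl)/(Z_0 + jZ_L·tanβl)
     = 75·(35.9 − j100)/(414 − j104)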